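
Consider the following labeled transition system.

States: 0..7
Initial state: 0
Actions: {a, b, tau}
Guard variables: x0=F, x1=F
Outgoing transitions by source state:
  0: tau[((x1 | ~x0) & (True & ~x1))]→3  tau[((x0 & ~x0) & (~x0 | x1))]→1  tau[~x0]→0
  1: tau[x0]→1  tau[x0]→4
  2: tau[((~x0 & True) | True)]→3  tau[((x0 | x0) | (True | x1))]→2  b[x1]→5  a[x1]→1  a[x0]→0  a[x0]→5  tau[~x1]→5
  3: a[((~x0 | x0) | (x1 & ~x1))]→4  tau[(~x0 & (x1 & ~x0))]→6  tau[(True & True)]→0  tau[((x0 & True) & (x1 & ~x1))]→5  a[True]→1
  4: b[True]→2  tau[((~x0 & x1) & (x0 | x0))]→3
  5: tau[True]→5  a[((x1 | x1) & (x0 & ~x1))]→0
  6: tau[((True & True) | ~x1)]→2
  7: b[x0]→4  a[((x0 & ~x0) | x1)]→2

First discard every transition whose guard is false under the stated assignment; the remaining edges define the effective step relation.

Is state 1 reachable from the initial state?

Guard filter leaves 11 enabled edge(s).
depth 0: {0}
depth 1: {3}  total {0,3}
depth 2: {1,4}  total {0,1,3,4}
depth 3: {2}  total {0,1,2,3,4}
depth 4: {5}  total {0,1,2,3,4,5}
Reachable = {0,1,2,3,4,5}
trace reaching 1: tau·a

Answer: REACHABLE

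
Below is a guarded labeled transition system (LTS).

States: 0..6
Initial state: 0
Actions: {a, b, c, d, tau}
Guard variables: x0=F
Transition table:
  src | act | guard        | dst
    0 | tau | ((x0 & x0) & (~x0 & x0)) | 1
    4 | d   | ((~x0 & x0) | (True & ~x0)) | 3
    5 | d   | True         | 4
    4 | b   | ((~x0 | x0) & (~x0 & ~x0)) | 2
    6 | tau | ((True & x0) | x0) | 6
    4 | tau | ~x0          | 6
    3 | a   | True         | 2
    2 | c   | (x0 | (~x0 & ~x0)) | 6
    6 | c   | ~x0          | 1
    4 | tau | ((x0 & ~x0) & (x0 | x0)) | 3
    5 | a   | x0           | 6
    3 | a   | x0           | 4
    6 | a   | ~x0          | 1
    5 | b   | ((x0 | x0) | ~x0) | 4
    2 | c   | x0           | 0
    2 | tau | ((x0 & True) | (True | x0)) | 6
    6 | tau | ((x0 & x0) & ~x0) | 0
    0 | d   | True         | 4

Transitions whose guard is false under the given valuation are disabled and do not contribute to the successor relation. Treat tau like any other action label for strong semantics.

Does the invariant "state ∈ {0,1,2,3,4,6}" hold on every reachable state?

Answer: INVARIANT HOLDS

Working:
Allowed set {0,1,2,3,4,6}
Reachable = {0,1,2,3,4,6}
  0: safe
  1: safe
  2: safe
  3: safe
  4: safe
  6: safe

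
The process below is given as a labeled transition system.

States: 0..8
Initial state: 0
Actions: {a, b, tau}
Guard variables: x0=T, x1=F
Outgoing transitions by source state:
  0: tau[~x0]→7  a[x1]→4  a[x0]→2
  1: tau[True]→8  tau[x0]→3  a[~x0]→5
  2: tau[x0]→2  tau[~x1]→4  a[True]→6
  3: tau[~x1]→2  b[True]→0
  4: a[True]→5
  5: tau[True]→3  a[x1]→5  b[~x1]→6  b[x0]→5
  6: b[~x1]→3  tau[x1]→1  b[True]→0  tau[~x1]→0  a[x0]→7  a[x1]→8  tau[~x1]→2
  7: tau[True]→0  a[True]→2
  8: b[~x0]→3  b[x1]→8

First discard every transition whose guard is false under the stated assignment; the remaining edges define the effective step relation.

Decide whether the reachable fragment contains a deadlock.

Answer: DEADLOCK-FREE

Working:
R = {0,2,3,4,5,6,7}
  0: a→2  [1 out]
  2: a→6  tau→2  tau→4  [3 out]
  3: b→0  tau→2  [2 out]
  4: a→5  [1 out]
  5: b→5  b→6  tau→3  [3 out]
  6: a→7  b→0  b→3  tau→0  tau→2  [5 out]
  7: a→2  tau→0  [2 out]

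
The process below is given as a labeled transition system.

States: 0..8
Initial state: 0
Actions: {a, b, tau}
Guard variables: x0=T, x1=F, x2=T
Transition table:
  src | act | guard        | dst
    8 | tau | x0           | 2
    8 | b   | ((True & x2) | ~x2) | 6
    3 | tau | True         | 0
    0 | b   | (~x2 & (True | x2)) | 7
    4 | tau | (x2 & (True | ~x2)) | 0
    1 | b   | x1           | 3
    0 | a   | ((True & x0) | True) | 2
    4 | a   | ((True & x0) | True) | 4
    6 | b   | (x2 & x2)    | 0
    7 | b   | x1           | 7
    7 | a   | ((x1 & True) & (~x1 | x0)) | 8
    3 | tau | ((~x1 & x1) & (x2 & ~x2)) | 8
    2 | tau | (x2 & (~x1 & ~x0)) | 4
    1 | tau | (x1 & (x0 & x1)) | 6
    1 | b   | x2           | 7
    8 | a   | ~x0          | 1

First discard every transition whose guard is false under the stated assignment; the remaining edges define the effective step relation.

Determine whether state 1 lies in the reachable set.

Guard filter leaves 8 enabled edge(s).
depth 0: {0}
depth 1: {2}  total {0,2}
Reach set: {0,2}

Answer: UNREACHABLE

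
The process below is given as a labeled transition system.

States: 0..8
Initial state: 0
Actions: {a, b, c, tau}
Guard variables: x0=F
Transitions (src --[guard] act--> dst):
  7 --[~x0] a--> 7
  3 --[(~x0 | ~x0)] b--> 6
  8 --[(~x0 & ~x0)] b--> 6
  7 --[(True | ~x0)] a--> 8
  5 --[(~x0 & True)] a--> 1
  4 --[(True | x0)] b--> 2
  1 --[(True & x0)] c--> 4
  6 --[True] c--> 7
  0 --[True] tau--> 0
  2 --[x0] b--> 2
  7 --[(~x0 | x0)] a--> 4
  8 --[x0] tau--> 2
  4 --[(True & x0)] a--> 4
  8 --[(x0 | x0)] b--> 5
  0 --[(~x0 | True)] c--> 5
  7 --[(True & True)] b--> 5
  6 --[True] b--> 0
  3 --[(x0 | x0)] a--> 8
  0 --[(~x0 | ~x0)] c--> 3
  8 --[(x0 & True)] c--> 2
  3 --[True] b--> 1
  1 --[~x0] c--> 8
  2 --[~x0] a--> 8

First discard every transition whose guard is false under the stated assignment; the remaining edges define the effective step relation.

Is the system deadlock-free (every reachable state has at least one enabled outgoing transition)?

Reach set: {0,1,2,3,4,5,6,7,8}
  0: c→3  c→5  tau→0  [3 out]
  1: c→8  [1 out]
  2: a→8  [1 out]
  3: b→1  b→6  [2 out]
  4: b→2  [1 out]
  5: a→1  [1 out]
  6: b→0  c→7  [2 out]
  7: a→4  a→7  a→8  b→5  [4 out]
  8: b→6  [1 out]

Answer: DEADLOCK-FREE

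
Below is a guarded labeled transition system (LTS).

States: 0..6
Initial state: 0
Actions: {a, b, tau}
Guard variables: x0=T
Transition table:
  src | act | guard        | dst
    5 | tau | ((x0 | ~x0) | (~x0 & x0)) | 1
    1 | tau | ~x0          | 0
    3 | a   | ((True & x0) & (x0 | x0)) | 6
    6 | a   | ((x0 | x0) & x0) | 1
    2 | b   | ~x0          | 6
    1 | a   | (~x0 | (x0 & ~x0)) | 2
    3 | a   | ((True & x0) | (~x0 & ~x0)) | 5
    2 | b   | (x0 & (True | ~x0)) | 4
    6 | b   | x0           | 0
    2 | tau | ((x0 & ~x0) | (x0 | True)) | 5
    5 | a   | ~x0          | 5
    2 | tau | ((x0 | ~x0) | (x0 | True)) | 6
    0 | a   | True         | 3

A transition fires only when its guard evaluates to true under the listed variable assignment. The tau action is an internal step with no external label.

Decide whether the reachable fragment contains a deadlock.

Reach set: {0,1,3,5,6}
  0: a→3  [1 out]
  1: ∅  [no exit]
  3: a→5  a→6  [2 out]
  5: tau→1  [1 out]
  6: a→1  b→0  [2 out]
witness 1: a·a·tau

Answer: DEADLOCK at state 1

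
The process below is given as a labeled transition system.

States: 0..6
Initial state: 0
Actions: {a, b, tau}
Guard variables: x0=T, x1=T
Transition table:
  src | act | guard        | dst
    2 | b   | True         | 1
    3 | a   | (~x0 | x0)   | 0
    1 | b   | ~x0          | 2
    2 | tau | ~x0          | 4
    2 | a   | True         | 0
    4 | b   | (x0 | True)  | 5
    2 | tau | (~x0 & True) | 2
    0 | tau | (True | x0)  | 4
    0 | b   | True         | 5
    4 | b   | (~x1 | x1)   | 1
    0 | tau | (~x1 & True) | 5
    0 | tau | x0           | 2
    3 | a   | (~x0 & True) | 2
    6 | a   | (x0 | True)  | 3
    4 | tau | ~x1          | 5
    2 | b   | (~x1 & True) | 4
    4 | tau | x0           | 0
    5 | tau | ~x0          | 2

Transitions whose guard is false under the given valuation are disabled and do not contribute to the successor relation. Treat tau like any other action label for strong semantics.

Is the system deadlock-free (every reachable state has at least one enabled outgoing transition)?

Reach set: {0,1,2,4,5}
  0: b→5  tau→2  tau→4  [3 out]
  1: ∅  [STUCK]
  2: a→0  b→1  [2 out]
  4: b→1  b→5  tau→0  [3 out]
  5: ∅  [STUCK]
witness 1: tau·b

Answer: DEADLOCK at state 1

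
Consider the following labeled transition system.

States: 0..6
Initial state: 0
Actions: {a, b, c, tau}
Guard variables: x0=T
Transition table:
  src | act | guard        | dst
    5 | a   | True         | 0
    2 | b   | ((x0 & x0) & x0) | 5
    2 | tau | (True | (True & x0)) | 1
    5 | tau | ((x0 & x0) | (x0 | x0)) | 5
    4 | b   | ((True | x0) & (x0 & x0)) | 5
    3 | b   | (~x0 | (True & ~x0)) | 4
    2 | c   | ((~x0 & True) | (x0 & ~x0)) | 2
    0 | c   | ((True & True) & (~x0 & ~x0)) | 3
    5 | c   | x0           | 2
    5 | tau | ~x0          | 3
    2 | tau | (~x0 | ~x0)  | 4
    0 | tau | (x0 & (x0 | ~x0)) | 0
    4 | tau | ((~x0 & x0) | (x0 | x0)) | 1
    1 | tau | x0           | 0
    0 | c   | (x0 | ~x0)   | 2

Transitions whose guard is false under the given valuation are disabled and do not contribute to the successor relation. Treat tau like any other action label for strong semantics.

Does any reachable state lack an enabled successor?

Answer: DEADLOCK-FREE

Analysis:
Reachable = {0,1,2,5}
  0: c→2  tau→0  [deg 2]
  1: tau→0  [deg 1]
  2: b→5  tau→1  [deg 2]
  5: a→0  c→2  tau→5  [deg 3]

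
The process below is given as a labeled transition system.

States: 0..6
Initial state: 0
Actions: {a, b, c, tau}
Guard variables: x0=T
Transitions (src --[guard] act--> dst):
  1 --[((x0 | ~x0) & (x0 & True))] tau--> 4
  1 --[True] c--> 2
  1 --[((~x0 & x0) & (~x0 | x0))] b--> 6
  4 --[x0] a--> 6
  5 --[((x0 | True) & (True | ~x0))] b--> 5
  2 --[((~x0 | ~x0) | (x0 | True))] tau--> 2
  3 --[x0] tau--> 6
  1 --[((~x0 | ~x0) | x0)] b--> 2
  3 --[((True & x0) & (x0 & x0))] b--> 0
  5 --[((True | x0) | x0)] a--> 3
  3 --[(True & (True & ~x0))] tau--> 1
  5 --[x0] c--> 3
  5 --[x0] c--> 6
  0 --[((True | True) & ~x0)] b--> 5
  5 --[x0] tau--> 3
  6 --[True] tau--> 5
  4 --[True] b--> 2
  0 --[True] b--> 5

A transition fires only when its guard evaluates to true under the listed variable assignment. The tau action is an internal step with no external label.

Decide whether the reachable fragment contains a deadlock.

Reachable = {0,3,5,6}
  0: b→5  [deg 1]
  3: b→0  tau→6  [deg 2]
  5: a→3  b→5  c→3  c→6  tau→3  [deg 5]
  6: tau→5  [deg 1]

Answer: DEADLOCK-FREE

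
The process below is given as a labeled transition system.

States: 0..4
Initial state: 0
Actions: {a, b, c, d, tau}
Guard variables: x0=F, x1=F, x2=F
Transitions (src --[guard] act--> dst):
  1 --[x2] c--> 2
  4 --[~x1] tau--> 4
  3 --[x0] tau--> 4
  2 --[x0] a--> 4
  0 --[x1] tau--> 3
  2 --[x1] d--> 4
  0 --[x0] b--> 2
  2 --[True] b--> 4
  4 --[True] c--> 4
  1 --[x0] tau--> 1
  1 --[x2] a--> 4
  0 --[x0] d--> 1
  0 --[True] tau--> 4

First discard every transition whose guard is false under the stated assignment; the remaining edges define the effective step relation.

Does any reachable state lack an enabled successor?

Reachable = {0,4}
  0: tau→4  [deg 1]
  4: c→4  tau→4  [deg 2]

Answer: DEADLOCK-FREE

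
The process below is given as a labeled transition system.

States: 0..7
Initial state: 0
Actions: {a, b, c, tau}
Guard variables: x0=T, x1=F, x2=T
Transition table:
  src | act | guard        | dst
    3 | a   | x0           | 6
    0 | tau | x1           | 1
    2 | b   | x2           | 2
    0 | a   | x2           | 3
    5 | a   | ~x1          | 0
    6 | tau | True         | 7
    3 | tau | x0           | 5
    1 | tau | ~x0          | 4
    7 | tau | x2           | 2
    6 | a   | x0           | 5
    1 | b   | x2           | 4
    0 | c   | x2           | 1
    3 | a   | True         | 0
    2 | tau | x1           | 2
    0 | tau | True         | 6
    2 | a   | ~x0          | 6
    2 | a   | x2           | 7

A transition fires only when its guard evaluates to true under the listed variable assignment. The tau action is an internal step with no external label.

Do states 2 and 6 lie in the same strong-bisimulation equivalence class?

Answer: NOT BISIMILAR

Analysis:
Refine partition for ~:
  P[0] = {{0,1,2,3,4,5,6,7}}
  P[1] = {{0},{1},{2},{3,6},{4},{5},{7}}
  P[2] = {{0},{1},{2},{3},{4},{5},{6},{7}}
Fixed point at round 3; 8 class(es).
2∈{2}, 6∈{6}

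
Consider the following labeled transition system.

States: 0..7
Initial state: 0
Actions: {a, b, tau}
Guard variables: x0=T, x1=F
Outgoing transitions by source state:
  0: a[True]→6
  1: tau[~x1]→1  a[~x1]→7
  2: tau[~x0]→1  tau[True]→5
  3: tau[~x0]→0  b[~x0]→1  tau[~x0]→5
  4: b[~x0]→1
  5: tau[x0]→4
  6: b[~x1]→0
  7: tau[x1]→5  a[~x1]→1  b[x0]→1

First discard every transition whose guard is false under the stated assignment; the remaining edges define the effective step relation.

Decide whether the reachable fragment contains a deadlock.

Answer: DEADLOCK-FREE

Trace:
Reachable = {0,6}
  0: a→6  [1 out]
  6: b→0  [1 out]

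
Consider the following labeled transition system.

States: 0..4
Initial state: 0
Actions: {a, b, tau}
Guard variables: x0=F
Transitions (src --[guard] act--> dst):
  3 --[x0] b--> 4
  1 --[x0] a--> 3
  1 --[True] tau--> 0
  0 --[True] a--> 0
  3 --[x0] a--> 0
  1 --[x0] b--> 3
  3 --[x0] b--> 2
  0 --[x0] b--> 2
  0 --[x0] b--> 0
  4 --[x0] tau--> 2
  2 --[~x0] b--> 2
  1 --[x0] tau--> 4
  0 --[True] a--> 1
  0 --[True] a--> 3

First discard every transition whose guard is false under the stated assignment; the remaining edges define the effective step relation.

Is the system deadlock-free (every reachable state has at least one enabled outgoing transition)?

Answer: DEADLOCK at state 3

Trace:
Reachable = {0,1,3}
  0: a→0  a→1  a→3  [deg 3]
  1: tau→0  [deg 1]
  3: ∅  [no exit]
trace reaching 3: a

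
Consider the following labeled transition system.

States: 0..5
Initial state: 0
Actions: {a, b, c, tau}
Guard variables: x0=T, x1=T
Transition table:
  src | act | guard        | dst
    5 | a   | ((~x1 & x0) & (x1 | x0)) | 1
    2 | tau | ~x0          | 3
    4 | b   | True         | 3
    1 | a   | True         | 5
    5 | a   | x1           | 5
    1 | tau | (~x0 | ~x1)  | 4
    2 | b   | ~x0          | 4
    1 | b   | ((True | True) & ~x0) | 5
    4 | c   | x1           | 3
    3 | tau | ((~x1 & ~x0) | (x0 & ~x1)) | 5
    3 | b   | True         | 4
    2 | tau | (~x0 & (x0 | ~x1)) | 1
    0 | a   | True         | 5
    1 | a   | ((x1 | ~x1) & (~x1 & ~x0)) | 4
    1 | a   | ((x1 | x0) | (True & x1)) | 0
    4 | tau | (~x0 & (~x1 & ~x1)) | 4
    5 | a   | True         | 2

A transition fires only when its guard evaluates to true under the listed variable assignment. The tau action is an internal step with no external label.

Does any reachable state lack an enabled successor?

Reach set: {0,2,5}
  0: a→5  [deg 1]
  2: ∅  [no exit]
  5: a→2  a→5  [deg 2]
Path to 2: a·a

Answer: DEADLOCK at state 2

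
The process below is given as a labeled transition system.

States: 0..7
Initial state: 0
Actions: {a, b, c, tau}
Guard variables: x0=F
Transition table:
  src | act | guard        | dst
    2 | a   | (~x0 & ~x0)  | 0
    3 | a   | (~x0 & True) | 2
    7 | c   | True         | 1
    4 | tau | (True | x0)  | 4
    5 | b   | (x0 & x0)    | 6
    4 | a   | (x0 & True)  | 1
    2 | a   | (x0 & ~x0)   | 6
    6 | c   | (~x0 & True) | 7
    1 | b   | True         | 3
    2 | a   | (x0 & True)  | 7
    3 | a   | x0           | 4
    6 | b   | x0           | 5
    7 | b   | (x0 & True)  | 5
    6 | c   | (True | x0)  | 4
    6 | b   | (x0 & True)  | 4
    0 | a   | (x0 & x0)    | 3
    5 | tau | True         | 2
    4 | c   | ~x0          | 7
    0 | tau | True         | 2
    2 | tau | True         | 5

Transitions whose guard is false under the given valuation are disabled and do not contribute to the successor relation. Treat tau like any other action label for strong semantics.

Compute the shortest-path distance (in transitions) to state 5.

BFS to 5:
  Layer 0: {0}
  Layer 1: {2}
  Layer 2: {5}
depth(5)=2, e.g. tau·tau

Answer: 2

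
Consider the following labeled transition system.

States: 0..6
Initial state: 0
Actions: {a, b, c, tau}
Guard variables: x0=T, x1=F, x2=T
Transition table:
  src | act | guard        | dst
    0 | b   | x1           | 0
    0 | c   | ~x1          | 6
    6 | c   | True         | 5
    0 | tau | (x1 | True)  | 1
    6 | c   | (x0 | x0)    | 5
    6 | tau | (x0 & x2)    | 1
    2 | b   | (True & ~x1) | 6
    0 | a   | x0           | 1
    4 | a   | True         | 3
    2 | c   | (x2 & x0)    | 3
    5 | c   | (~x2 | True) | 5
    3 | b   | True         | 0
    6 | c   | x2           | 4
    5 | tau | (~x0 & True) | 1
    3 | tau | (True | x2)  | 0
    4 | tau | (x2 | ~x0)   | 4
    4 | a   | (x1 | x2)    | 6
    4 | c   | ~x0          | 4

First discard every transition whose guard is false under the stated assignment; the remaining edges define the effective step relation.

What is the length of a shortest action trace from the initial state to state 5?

Breadth-first toward 5:
  L0 = {0}
  L1 = {1,6}
  L2 = {4,5}
depth(5)=2, e.g. c·c

Answer: 2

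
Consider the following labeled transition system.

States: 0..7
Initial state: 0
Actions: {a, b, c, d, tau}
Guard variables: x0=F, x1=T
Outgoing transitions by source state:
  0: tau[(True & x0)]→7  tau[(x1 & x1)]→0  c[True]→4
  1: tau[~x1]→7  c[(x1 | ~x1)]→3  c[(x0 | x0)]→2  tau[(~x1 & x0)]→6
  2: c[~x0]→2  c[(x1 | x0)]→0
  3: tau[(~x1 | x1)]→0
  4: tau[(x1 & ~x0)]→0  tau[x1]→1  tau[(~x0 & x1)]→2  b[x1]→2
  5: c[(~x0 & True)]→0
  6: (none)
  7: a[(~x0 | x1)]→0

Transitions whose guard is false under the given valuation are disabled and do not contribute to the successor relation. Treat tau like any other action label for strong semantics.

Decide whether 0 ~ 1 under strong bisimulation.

Refine partition for ~:
  π0 = {{0,1,2,3,4,5,6,7}}
  π1 = {{0},{1,2,5},{3},{4},{6},{7}}
  π2 = {{0},{1},{2},{3},{4},{5},{6},{7}}
8 equivalence class(es) (converged in 3)
class of 0: {0}; class of 1: {1}

Answer: NOT BISIMILAR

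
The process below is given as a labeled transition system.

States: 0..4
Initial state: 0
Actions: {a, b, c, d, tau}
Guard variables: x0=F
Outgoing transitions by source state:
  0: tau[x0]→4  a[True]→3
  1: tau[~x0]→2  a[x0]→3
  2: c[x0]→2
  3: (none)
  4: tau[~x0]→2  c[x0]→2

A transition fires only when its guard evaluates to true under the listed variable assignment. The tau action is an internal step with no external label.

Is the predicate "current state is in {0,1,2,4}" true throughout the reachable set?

Allowed set {0,1,2,4}
R = {0,3}
  0: ✓
  3: ✗ unsafe
counterexample path to 3: a

Answer: INVARIANT VIOLATED at state 3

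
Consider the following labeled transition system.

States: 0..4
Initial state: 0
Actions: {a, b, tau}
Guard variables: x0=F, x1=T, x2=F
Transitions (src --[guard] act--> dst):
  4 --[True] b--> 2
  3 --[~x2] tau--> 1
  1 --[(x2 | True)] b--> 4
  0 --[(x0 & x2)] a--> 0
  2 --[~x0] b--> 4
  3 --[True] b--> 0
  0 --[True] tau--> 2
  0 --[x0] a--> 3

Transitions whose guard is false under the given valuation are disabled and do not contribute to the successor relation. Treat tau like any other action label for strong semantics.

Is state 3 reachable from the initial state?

Answer: UNREACHABLE

Analysis:
After dropping false guards: 6 live edges.
depth 0: {0}
depth 1: {2}  cumulative {0,2}
depth 2: {4}  cumulative {0,2,4}
R = {0,2,4}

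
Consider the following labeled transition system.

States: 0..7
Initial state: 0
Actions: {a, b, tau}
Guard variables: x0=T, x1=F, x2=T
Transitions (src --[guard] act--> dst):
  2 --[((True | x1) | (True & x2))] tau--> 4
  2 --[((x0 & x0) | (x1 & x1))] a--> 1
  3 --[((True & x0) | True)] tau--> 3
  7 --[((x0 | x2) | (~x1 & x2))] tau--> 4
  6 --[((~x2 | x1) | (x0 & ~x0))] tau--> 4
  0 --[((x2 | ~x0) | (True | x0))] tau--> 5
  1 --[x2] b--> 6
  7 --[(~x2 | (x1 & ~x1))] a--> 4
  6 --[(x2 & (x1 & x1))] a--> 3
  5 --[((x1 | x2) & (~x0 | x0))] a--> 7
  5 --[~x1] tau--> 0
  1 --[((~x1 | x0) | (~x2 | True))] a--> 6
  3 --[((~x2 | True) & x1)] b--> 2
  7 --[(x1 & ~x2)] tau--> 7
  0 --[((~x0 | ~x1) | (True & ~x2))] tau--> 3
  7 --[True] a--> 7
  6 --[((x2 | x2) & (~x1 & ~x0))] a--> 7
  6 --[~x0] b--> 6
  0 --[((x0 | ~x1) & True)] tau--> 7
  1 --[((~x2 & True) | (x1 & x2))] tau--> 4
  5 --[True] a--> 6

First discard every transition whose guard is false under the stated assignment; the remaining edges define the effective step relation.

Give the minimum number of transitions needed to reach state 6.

BFS to 6:
  Layer 0: {0}
  Layer 1: {3,5,7}
  Layer 2: {4,6}
6 enters at depth 2; path tau·a

Answer: 2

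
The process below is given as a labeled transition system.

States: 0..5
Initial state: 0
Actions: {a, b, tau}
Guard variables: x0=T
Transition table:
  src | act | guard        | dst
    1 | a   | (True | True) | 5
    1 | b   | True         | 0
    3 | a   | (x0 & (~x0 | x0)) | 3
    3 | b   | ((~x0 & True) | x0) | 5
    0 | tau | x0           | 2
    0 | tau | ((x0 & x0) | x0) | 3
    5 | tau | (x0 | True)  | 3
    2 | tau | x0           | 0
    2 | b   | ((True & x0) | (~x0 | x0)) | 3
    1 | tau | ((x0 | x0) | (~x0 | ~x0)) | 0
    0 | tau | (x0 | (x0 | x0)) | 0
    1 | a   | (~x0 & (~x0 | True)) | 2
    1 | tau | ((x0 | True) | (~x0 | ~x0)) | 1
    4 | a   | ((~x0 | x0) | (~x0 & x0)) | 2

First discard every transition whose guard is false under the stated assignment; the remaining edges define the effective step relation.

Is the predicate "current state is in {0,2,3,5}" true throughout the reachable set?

Answer: INVARIANT HOLDS

Analysis:
Inv-set: {0,2,3,5}
R = {0,2,3,5}
  0: ✓
  2: ✓
  3: ✓
  5: ✓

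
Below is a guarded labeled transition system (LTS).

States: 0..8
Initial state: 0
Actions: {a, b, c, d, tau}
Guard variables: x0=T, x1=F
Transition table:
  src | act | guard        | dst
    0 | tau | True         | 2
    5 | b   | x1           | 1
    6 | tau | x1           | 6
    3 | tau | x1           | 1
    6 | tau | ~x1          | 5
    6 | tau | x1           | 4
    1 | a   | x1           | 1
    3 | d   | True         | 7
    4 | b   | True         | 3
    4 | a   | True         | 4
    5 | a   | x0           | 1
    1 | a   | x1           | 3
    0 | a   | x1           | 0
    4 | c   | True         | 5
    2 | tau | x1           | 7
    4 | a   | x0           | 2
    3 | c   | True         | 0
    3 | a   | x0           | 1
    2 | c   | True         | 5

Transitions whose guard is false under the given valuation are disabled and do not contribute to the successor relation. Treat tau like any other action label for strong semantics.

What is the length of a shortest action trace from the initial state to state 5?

Answer: 2

Analysis:
BFS to 5:
  L0 = {0}
  L1 = {2}
  L2 = {5}
depth(5)=2, e.g. tau·c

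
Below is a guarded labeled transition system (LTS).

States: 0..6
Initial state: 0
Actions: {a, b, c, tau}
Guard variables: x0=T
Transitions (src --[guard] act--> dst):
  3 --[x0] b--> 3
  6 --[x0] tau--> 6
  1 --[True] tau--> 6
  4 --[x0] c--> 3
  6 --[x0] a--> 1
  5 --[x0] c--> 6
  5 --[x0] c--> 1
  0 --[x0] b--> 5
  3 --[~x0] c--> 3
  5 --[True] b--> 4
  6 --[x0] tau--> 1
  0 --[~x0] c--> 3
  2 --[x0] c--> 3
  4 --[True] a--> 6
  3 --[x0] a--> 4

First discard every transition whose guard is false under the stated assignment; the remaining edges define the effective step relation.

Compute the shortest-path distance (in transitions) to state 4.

BFS to 4:
  depth 0: {0}
  depth 1: {5}
  depth 2: {1,4,6}
depth(4)=2, e.g. b·b

Answer: 2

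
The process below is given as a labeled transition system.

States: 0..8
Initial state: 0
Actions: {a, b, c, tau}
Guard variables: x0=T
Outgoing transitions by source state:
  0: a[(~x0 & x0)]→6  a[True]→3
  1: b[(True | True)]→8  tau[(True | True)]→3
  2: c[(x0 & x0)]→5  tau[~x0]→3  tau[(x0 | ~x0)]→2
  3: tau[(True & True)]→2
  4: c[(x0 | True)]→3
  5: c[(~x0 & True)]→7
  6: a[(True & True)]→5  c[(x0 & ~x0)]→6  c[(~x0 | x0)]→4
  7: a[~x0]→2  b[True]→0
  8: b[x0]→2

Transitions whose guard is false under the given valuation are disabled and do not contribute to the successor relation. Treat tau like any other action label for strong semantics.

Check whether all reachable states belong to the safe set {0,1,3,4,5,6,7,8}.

Answer: INVARIANT VIOLATED at state 2

Trace:
Safe = {0,1,3,4,5,6,7,8}
R = {0,2,3,5}
  0: ok
  2: VIOLATES
  3: ok
  5: ok
reach 2 via a·tau — violates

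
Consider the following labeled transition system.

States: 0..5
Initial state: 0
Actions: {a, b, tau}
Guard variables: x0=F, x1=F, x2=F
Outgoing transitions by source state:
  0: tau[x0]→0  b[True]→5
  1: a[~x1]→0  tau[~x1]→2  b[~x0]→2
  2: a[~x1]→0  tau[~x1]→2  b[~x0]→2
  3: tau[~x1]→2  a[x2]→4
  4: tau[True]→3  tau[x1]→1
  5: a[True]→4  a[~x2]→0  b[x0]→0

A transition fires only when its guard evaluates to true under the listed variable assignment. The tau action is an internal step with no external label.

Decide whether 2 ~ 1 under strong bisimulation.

Refine partition for ~:
  P[0] = {{0,1,2,3,4,5}}
  P[1] = {{0},{1,2},{3,4},{5}}
  P[2] = {{0},{1,2},{3},{4},{5}}
Fixed point at round 3; 5 class(es).
2∈{1,2}, 1∈{1,2}

Answer: BISIMILAR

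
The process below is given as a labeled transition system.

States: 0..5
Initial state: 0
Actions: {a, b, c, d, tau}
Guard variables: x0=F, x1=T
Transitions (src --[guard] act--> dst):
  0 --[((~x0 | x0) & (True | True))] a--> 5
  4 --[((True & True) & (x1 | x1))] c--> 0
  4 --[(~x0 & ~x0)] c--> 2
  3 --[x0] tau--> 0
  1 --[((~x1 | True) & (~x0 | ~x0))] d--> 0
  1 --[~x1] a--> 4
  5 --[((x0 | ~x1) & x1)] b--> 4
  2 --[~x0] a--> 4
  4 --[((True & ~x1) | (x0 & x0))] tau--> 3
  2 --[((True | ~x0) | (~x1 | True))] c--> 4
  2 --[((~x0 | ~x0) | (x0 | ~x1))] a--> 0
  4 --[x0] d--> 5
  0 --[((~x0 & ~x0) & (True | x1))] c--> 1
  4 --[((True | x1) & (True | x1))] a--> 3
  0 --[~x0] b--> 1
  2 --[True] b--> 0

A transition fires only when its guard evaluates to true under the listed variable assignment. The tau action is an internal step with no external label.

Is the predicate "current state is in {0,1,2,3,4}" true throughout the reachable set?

Allowed set {0,1,2,3,4}
R = {0,1,5}
  0: ✓
  1: ✓
  5: outside
counterexample path to 5: a

Answer: INVARIANT VIOLATED at state 5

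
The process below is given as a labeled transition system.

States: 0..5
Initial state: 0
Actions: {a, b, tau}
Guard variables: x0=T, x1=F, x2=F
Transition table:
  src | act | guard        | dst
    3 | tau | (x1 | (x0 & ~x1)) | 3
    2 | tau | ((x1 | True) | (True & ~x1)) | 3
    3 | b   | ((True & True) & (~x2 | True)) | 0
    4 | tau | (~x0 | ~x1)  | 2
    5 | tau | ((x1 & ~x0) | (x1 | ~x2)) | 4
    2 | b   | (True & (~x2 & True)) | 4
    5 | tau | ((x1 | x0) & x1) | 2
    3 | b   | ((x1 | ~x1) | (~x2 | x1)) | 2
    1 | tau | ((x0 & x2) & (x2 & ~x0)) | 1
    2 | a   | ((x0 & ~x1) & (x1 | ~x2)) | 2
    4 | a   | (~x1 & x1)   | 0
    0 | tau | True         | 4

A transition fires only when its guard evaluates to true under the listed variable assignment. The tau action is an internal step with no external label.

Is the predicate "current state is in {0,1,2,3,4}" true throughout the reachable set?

Answer: INVARIANT HOLDS

Analysis:
Inv-set: {0,1,2,3,4}
Reachable = {0,2,3,4}
  0: safe
  2: safe
  3: safe
  4: safe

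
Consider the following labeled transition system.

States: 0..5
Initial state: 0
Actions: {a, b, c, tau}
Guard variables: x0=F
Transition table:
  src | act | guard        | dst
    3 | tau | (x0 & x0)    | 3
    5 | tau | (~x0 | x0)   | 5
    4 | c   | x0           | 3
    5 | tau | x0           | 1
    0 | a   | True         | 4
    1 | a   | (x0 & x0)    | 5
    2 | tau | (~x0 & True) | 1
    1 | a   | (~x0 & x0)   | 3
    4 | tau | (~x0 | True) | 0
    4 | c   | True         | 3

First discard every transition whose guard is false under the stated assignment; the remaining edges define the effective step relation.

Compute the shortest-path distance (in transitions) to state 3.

Answer: 2

Working:
Layered search for 3:
  L0 = {0}
  L1 = {4}
  L2 = {3}
first hit 3 at d=2 via a·c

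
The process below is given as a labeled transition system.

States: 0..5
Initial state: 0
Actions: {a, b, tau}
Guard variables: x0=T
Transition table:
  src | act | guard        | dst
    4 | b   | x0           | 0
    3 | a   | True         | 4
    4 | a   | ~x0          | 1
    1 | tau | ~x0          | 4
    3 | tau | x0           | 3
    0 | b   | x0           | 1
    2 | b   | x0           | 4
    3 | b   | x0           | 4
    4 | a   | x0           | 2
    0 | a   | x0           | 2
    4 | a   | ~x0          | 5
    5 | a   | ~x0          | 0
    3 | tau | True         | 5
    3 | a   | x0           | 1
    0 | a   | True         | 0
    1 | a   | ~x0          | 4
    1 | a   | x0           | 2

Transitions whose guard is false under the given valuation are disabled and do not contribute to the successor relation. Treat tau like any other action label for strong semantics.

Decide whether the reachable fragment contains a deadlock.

Answer: DEADLOCK-FREE

Working:
Reachable = {0,1,2,4}
  0: a→0  a→2  b→1  [3 out]
  1: a→2  [1 out]
  2: b→4  [1 out]
  4: a→2  b→0  [2 out]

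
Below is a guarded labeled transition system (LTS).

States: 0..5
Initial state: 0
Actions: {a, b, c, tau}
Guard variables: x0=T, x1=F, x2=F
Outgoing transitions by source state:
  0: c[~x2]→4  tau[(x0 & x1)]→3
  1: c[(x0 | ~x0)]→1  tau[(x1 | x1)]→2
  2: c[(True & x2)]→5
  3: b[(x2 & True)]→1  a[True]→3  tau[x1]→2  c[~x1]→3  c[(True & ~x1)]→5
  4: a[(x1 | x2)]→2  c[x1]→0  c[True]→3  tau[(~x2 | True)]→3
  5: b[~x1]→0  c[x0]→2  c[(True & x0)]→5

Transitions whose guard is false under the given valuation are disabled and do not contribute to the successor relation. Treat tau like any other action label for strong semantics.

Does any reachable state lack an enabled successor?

Answer: DEADLOCK at state 2

Working:
Reachable = {0,2,3,4,5}
  0: c→4  [1 exit(s)]
  2: ∅  [STUCK]
  3: a→3  c→3  c→5  [3 exit(s)]
  4: c→3  tau→3  [2 exit(s)]
  5: b→0  c→2  c→5  [3 exit(s)]
trace reaching 2: c·c·c·c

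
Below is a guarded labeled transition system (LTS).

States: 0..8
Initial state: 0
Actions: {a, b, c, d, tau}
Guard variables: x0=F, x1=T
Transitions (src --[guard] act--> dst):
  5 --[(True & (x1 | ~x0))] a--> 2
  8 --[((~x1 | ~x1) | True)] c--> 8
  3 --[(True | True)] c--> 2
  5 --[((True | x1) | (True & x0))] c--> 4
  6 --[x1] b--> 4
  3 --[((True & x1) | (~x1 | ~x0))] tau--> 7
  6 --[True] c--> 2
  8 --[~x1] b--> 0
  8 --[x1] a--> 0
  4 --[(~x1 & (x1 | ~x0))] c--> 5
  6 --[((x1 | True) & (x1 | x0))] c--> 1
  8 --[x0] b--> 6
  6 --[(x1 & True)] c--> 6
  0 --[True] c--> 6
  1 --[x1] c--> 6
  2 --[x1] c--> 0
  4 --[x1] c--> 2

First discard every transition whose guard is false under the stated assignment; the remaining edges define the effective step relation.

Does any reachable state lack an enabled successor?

Reach set: {0,1,2,4,6}
  0: c→6  [1 exit(s)]
  1: c→6  [1 exit(s)]
  2: c→0  [1 exit(s)]
  4: c→2  [1 exit(s)]
  6: b→4  c→1  c→2  c→6  [4 exit(s)]

Answer: DEADLOCK-FREE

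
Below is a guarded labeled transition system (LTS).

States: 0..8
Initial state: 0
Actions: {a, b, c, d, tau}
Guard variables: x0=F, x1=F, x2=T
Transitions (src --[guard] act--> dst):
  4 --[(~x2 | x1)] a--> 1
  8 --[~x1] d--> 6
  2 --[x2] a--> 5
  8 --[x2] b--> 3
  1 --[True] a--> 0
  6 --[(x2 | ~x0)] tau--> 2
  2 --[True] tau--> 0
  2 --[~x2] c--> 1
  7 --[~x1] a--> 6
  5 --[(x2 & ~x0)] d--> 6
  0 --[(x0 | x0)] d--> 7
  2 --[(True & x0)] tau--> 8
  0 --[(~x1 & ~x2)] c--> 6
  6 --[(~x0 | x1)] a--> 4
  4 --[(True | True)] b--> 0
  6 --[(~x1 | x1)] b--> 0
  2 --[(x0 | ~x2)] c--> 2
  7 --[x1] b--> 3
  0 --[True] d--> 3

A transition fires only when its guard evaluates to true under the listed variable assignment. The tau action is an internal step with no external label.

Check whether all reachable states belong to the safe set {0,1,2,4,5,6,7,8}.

Inv-set: {0,1,2,4,5,6,7,8}
R = {0,3}
  0: safe
  3: ✗ unsafe
reach 3 via d — violates

Answer: INVARIANT VIOLATED at state 3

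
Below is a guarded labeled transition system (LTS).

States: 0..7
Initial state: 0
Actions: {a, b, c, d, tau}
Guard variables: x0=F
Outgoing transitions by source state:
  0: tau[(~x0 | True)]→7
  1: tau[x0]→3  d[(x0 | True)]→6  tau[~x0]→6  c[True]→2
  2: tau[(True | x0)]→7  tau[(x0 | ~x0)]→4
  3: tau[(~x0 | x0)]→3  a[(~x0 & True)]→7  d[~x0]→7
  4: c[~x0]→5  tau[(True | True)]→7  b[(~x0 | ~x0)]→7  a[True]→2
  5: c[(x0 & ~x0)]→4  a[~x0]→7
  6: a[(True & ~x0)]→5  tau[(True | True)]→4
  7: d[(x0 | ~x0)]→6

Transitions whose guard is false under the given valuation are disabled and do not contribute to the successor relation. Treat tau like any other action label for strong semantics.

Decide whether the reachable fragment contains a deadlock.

Reachable = {0,2,4,5,6,7}
  0: tau→7  [deg 1]
  2: tau→4  tau→7  [deg 2]
  4: a→2  b→7  c→5  tau→7  [deg 4]
  5: a→7  [deg 1]
  6: a→5  tau→4  [deg 2]
  7: d→6  [deg 1]

Answer: DEADLOCK-FREE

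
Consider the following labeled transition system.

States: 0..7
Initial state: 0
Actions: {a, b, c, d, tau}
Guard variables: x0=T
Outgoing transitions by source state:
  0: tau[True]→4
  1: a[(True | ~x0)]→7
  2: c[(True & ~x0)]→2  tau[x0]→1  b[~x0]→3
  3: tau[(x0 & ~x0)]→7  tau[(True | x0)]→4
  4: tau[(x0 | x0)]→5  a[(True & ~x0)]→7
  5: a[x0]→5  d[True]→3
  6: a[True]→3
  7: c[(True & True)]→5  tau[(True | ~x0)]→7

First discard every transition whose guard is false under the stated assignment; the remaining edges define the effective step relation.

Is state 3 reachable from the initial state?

10 transition(s) survive guard evaluation.
L0 = {0}
L1 = {4}  now seen {0,4}
L2 = {5}  now seen {0,4,5}
L3 = {3}  now seen {0,3,4,5}
R = {0,3,4,5}
Path to 3: tau·tau·d

Answer: REACHABLE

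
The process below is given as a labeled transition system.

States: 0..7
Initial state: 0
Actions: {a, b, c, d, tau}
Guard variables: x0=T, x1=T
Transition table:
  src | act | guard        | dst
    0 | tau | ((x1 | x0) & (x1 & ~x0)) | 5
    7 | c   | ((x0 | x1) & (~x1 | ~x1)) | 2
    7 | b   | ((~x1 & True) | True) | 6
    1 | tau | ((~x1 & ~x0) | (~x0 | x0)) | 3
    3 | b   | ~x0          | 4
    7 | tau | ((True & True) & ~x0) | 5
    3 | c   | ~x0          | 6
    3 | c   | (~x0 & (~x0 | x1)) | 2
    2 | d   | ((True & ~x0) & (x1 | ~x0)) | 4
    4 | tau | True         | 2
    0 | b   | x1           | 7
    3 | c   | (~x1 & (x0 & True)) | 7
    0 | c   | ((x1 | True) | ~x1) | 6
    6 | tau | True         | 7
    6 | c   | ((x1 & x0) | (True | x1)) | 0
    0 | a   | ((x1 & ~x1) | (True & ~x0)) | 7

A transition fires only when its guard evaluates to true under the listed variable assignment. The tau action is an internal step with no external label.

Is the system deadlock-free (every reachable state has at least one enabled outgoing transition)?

Reachable = {0,6,7}
  0: b→7  c→6  [deg 2]
  6: c→0  tau→7  [deg 2]
  7: b→6  [deg 1]

Answer: DEADLOCK-FREE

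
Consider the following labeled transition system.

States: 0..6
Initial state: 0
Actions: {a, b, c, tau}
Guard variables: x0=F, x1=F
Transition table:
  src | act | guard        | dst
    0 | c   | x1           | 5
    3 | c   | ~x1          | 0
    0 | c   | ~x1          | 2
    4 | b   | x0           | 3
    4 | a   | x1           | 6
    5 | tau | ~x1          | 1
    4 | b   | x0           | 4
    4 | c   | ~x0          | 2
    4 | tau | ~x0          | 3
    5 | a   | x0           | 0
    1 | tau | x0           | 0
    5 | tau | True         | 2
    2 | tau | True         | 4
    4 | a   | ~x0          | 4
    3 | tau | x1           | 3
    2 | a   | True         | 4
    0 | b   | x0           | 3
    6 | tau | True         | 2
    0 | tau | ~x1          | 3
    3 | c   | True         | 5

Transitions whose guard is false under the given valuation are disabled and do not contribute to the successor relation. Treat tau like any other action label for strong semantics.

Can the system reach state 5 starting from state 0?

Answer: REACHABLE

Working:
After dropping false guards: 12 live edges.
L0 = {0}
L1 = {2,3}  total {0,2,3}
L2 = {4,5}  total {0,2,3,4,5}
L3 = {1}  total {0,1,2,3,4,5}
Reachable = {0,1,2,3,4,5}
witness 5: tau·c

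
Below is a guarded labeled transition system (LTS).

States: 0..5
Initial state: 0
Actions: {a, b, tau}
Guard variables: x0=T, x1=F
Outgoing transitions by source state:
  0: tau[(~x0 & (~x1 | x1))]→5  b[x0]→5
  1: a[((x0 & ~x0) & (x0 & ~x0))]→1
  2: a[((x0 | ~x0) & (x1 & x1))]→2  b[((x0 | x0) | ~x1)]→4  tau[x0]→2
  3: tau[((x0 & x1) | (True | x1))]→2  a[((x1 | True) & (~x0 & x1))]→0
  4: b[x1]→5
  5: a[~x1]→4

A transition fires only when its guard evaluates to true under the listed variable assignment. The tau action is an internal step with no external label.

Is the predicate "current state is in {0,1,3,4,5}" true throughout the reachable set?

Inv-set: {0,1,3,4,5}
Reach set: {0,4,5}
  0: safe
  4: safe
  5: safe

Answer: INVARIANT HOLDS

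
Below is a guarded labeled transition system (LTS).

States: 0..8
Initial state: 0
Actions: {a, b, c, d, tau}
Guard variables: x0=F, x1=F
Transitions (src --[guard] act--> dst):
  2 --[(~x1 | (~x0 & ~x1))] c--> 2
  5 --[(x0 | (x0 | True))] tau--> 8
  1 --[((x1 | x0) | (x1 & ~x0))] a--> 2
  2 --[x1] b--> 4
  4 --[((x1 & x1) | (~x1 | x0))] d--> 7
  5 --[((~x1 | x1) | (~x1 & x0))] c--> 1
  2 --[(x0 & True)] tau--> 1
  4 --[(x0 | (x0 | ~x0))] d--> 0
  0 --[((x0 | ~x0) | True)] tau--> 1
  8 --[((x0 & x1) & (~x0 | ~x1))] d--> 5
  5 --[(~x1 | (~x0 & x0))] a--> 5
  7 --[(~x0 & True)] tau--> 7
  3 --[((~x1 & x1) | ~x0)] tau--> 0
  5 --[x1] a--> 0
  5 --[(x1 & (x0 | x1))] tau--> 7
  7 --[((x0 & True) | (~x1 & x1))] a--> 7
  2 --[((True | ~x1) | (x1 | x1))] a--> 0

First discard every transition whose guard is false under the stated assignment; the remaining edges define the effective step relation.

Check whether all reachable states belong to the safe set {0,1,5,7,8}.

Answer: INVARIANT HOLDS

Trace:
Allowed set {0,1,5,7,8}
Reach set: {0,1}
  0: ok
  1: ok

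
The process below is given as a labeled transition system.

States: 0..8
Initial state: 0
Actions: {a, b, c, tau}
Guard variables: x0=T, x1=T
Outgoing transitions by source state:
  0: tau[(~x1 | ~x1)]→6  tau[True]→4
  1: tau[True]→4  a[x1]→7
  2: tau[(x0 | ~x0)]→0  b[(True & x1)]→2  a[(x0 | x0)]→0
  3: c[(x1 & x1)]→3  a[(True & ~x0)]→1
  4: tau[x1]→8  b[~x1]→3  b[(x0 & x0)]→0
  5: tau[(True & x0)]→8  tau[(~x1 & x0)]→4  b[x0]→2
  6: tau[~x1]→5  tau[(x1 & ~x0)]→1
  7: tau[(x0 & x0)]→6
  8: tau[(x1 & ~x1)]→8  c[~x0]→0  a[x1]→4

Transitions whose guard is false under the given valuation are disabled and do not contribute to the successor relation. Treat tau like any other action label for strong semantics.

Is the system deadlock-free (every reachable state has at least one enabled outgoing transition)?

Answer: DEADLOCK-FREE

Working:
Reach set: {0,4,8}
  0: tau→4  [1 exit(s)]
  4: b→0  tau→8  [2 exit(s)]
  8: a→4  [1 exit(s)]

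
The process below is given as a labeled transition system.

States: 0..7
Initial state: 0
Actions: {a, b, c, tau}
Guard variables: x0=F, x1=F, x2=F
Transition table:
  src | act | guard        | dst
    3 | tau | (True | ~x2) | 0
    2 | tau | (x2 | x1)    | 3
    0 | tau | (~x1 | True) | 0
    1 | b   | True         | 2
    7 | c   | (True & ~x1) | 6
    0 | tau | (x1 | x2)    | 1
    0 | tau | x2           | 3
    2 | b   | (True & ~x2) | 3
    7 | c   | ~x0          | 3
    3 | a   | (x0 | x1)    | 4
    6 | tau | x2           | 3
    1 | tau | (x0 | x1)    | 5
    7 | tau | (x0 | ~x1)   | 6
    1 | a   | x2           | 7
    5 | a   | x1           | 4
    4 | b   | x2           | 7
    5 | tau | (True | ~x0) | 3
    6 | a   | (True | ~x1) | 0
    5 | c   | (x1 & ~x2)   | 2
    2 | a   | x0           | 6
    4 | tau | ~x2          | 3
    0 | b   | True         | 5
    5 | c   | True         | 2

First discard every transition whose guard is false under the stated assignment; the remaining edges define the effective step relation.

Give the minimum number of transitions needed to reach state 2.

Layered search for 2:
  depth 0: {0}
  depth 1: {5}
  depth 2: {2,3}
2 enters at depth 2; path b·c

Answer: 2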